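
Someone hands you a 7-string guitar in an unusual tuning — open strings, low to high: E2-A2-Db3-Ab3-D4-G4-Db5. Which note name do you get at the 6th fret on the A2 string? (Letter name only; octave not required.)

Eb

A2 is MIDI 45. Adding 6 gives 51; 51 mod 12 = 3, i.e. Eb.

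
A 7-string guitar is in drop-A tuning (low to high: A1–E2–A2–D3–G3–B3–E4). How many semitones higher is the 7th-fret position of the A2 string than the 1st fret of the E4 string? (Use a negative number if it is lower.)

-13 semitones

A2 at fret 7 → E3 (MIDI 52); E4 at fret 1 → F4 (MIDI 65).
52 − 65 = -13, so the two pitches are 13 semitones apart.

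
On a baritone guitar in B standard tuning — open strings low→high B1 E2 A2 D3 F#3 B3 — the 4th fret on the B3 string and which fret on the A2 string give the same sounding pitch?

B3 at fret 4 is B3 + 4 semitones = D#4.
The open A2 string is 14 semitones below the open B3, so the same pitch on the A2 string lies at fret 4 + 14 = 18.

18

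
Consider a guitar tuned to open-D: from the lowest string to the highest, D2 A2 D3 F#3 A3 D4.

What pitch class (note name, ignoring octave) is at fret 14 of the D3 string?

E

D3 is MIDI 50. Adding 14 gives 64; 64 mod 12 = 4, i.e. E.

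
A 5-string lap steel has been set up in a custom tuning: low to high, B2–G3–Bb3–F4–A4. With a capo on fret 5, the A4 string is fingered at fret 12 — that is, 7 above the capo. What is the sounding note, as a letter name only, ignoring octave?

The capo raises the open A4 by 5 semitones to D5; fretting 7 more gives A4 + 5 + 7 = A4 + 12 semitones, landing on A.

A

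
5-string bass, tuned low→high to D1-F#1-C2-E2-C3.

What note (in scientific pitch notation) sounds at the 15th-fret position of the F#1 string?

A2

Each fret is one semitone, so F#1 + 15 = A2.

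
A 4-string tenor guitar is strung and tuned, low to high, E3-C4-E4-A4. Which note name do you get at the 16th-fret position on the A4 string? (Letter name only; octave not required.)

The open A4 string plus 16 semitones: A–A#–B–C–…–B–C–C#.

C♯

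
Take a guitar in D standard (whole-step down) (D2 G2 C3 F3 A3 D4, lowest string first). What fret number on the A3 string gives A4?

A4 is 12 semitones above the open A3 (A–A#–B–C–…–G–G#–A), so it sits at fret 12.

12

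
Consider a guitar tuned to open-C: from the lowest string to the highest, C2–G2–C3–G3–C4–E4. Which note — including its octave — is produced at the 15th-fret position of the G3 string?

G3 is MIDI 55. Adding 15 gives 70, which is A#4.
(Equivalently spelled Bb4.)

A#4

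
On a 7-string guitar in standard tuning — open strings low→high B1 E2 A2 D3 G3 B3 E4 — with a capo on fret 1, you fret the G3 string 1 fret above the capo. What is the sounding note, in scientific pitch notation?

A3

The capo raises the open G3 by 1 semitone to G#3; fretting 1 more gives G3 + 1 + 1 = G3 + 2 semitones = A3.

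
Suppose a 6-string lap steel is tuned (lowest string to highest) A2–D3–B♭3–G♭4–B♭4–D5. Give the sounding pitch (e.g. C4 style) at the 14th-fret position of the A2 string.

The open A2 string plus 14 semitones: A–Bb–B–C–…–A–Bb–B.
The walk passes from B into C once, so the octave number goes from 2 to 3.

B3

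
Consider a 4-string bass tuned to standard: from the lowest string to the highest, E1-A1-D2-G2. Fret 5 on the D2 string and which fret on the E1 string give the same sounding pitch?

15

D2 at fret 5 is D2 + 5 semitones = G2.
The open E1 string is 10 semitones below the open D2, so the same pitch on the E1 string lies at fret 5 + 10 = 15.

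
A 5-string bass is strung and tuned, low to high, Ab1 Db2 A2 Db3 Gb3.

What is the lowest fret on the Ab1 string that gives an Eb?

From Ab1, count semitones up the chromatic scale until reaching Eb: Ab–A–Bb–B–C–Db–D–Eb — 7 steps.

7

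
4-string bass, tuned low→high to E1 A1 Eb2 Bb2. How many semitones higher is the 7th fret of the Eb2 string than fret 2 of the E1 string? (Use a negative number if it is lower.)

16 semitones

Eb2 at fret 7 → Bb2 (MIDI 46); E1 at fret 2 → Gb1 (MIDI 30).
46 − 30 = 16, so the two pitches are 16 semitones apart.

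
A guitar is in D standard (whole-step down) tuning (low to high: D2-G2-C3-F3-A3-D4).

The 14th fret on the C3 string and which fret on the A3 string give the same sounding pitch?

5

C3 at fret 14 is C3 + 14 semitones = D4.
The open A3 string is 9 semitones above the open C3, so the same pitch on the A3 string lies at fret 14 − 9 = 5.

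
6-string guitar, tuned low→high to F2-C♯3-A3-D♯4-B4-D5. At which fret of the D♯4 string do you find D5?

11

D5 is 11 semitones above the open D♯4 (D#–E–F–F#–…–C–C#–D), so it sits at fret 11.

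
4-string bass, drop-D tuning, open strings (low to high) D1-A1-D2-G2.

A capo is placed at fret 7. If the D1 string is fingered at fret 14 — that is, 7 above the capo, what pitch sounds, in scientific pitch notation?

E2

The capo raises the open D1 by 7 semitones to A1; fretting 7 more gives D1 + 7 + 7 = D1 + 14 semitones = E2.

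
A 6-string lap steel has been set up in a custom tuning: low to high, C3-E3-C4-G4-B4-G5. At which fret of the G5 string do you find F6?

F6 is 10 semitones above the open G5 (G–Ab–A–Bb–…–Eb–E–F), so it sits at fret 10.

10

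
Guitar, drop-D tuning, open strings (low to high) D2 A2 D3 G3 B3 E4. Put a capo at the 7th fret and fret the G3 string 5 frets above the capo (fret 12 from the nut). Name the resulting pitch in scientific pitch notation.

The capo raises the open G3 by 7 semitones to D4; fretting 5 more gives G3 + 7 + 5 = G3 + 12 semitones = G4.

G4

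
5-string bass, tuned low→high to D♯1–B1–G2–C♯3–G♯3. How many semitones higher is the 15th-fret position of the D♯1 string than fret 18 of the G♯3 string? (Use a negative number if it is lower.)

D♯1 at fret 15 → F♯2 (MIDI 42); G♯3 at fret 18 → D5 (MIDI 74).
42 − 74 = -32, so the two pitches are 32 semitones apart.

-32 semitones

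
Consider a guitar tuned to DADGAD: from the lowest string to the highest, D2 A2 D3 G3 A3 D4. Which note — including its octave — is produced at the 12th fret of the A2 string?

A2 is MIDI 45. Adding 12 gives 57, which is A3.

A3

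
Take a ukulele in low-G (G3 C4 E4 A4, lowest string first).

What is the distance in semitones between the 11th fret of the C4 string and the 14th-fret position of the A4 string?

C4 at fret 11 → B4 (MIDI 71); A4 at fret 14 → B5 (MIDI 83).
71 − 83 = -12, so the two pitches are 12 semitones apart, with B5 the higher.

12 semitones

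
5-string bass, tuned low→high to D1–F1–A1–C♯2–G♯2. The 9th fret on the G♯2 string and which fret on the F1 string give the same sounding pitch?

24

G♯2 at fret 9 is G♯2 + 9 semitones = F3.
The open F1 string is 15 semitones below the open G♯2, so the same pitch on the F1 string lies at fret 9 + 15 = 24.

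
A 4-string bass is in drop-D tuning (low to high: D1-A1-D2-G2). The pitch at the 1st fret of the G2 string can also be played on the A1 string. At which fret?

Fret 1 on G2 is MIDI 43 + 1 = 44 (G♯2). On the A1 string (open MIDI 33), that pitch is 44 − 33 = fret 11.

11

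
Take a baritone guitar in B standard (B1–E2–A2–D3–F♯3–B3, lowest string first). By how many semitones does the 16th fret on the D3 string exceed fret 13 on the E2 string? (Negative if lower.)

13 semitones

D3 at fret 16 → F♯4 (MIDI 66); E2 at fret 13 → F3 (MIDI 53).
66 − 53 = 13, so the two pitches are 13 semitones apart.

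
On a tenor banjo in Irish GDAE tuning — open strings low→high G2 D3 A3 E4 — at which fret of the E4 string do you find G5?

15

G5 is 15 semitones above the open E4 (E–F–F#–G–…–F–F#–G), so it sits at fret 15.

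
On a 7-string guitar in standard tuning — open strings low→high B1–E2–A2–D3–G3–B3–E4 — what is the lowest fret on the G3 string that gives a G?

0

From G3, count semitones up the chromatic scale until reaching G: G — 0 steps.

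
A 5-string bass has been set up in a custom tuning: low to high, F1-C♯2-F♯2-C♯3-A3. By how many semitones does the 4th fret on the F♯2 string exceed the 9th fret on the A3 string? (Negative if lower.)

-20 semitones

F♯2 at fret 4 → A♯2 (MIDI 46); A3 at fret 9 → F♯4 (MIDI 66).
46 − 66 = -20, so the two pitches are 20 semitones apart.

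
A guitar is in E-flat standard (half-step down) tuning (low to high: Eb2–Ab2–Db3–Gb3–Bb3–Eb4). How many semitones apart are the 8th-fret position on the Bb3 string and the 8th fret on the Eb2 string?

Bb3 at fret 8 → Gb4 (MIDI 66); Eb2 at fret 8 → B2 (MIDI 47).
66 − 47 = 19, so the two pitches are 19 semitones apart, with Gb4 the higher.

19 semitones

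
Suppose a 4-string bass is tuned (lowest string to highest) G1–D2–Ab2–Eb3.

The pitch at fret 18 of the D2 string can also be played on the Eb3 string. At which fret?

5

D2 at fret 18 is D2 + 18 semitones = Ab3.
The open Eb3 string is 13 semitones above the open D2, so the same pitch on the Eb3 string lies at fret 18 − 13 = 5.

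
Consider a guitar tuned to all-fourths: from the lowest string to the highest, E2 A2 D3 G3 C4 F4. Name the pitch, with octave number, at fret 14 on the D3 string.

E4

Each fret is one semitone, so D3 + 14 = E4.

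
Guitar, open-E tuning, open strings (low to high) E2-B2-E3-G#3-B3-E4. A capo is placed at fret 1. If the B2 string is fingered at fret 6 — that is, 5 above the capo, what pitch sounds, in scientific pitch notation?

The capo raises the open B2 by 1 semitone to C3; fretting 5 more gives B2 + 1 + 5 = B2 + 6 semitones = F3.

F3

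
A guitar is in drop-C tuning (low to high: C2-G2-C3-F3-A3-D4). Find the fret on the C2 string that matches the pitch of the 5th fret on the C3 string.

17

C3 at fret 5 is C3 + 5 semitones = F3.
The open C2 string is 12 semitones below the open C3, so the same pitch on the C2 string lies at fret 5 + 12 = 17.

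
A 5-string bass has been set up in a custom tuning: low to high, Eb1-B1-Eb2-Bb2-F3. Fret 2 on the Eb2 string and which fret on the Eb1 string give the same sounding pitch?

14

Fret 2 on Eb2 is MIDI 39 + 2 = 41 (F2). On the Eb1 string (open MIDI 27), that pitch is 41 − 27 = fret 14.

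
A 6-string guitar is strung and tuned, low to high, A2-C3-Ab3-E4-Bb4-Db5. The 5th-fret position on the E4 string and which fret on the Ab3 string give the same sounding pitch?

Fret 5 on E4 is MIDI 64 + 5 = 69 (A4). On the Ab3 string (open MIDI 56), that pitch is 69 − 56 = fret 13.

13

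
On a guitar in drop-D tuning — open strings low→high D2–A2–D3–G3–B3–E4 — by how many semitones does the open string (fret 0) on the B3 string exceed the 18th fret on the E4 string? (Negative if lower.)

B3 at fret 0 → B3 (MIDI 59); E4 at fret 18 → A#5 (MIDI 82).
59 − 82 = -23, so the two pitches are 23 semitones apart.

-23 semitones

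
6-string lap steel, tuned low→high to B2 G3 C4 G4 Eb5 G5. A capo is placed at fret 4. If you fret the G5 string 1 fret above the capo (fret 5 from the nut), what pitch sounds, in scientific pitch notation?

The capo raises the open G5 by 4 semitones to B5; fretting 1 more gives G5 + 4 + 1 = G5 + 5 semitones = C6.

C6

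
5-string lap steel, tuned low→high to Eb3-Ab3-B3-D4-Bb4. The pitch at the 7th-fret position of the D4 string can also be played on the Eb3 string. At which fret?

D4 at fret 7 is D4 + 7 semitones = A4.
The open Eb3 string is 11 semitones below the open D4, so the same pitch on the Eb3 string lies at fret 7 + 11 = 18.

18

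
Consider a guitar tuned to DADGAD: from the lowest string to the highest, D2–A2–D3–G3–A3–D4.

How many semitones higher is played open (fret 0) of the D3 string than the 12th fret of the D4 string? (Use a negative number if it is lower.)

D3 at fret 0 → D3 (MIDI 50); D4 at fret 12 → D5 (MIDI 74).
50 − 74 = -24, so the two pitches are 24 semitones apart.

-24 semitones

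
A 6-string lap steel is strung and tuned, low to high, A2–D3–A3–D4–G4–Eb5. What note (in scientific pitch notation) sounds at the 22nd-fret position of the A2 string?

Each fret is one semitone, so A2 + 22 = G4.

G4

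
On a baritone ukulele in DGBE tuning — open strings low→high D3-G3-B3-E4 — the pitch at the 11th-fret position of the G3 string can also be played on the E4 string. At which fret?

2

Fret 11 on G3 is MIDI 55 + 11 = 66 (F#4). On the E4 string (open MIDI 64), that pitch is 66 − 64 = fret 2.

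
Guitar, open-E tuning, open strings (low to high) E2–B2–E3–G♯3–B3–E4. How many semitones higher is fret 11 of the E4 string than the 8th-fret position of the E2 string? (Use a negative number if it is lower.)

E4 at fret 11 → D♯5 (MIDI 75); E2 at fret 8 → C3 (MIDI 48).
75 − 48 = 27, so the two pitches are 27 semitones apart.

27 semitones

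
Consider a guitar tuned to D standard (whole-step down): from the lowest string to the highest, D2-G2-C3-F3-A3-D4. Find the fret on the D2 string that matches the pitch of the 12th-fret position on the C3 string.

C3 at fret 12 is C3 + 12 semitones = C4.
The open D2 string is 10 semitones below the open C3, so the same pitch on the D2 string lies at fret 12 + 10 = 22.

22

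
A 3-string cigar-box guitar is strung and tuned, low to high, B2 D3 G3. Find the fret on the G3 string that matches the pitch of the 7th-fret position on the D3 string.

D3 at fret 7 is D3 + 7 semitones = A3.
The open G3 string is 5 semitones above the open D3, so the same pitch on the G3 string lies at fret 7 − 5 = 2.

2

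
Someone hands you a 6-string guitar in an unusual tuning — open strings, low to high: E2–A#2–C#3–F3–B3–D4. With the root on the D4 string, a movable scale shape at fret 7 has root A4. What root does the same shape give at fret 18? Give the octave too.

G#5

Moving from fret 7 to fret 18 shifts the root by 11 semitones.
A4 up 11 semitones is G#5.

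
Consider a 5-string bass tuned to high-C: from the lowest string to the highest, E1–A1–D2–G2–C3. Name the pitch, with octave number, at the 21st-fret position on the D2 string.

B3

D2 is MIDI 38. Adding 21 gives 59, which is B3.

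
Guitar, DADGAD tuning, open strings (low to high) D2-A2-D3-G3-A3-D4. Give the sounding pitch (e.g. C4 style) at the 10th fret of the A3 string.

G4

The open A3 string plus 10 semitones: A–A#–B–C–…–F–F#–G.
The walk passes from B into C once, so the octave number goes from 3 to 4.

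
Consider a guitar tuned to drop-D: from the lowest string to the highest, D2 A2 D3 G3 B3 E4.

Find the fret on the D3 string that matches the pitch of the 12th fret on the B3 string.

B3 at fret 12 is B3 + 12 semitones = B4.
The open D3 string is 9 semitones below the open B3, so the same pitch on the D3 string lies at fret 12 + 9 = 21.

21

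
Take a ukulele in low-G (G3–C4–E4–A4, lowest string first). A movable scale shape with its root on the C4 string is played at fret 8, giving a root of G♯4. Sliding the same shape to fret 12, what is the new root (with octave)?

C5

Moving from fret 8 to fret 12 shifts the root by 4 semitones.
G♯4 up 4 semitones is C5.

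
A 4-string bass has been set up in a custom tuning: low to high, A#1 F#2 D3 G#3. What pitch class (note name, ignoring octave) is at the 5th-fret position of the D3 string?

G

The open D3 string plus 5 semitones: D–D#–E–F–F#–G.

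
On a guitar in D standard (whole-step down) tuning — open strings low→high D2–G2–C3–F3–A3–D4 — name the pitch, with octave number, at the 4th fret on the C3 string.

E3

C3 is MIDI 48. Adding 4 gives 52, which is E3.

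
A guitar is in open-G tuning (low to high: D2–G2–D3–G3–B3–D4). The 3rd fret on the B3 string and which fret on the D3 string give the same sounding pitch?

B3 at fret 3 is B3 + 3 semitones = D4.
The open D3 string is 9 semitones below the open B3, so the same pitch on the D3 string lies at fret 3 + 9 = 12.

12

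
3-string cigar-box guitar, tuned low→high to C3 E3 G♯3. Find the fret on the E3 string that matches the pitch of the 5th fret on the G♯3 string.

9

G♯3 at fret 5 is G♯3 + 5 semitones = C♯4.
The open E3 string is 4 semitones below the open G♯3, so the same pitch on the E3 string lies at fret 5 + 4 = 9.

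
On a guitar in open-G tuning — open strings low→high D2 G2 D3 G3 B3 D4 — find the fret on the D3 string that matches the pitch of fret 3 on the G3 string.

Fret 3 on G3 is MIDI 55 + 3 = 58 (A#3). On the D3 string (open MIDI 50), that pitch is 58 − 50 = fret 8.

8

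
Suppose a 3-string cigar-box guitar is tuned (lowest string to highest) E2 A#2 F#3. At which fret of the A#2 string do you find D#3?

D#3 is 5 semitones above the open A#2 (A#–B–C–C#–D–D#), so it sits at fret 5.

5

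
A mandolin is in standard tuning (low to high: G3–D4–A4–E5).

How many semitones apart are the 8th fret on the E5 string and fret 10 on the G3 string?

19 semitones

E5 at fret 8 → C6 (MIDI 84); G3 at fret 10 → F4 (MIDI 65).
84 − 65 = 19, so the two pitches are 19 semitones apart, with C6 the higher.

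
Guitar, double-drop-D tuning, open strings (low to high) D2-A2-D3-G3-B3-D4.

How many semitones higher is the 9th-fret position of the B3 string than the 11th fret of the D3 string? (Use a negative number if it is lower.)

7 semitones

B3 at fret 9 → G#4 (MIDI 68); D3 at fret 11 → C#4 (MIDI 61).
68 − 61 = 7, so the two pitches are 7 semitones apart.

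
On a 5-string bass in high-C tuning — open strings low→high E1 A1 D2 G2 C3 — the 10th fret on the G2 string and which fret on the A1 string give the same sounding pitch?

Fret 10 on G2 is MIDI 43 + 10 = 53 (F3). On the A1 string (open MIDI 33), that pitch is 53 − 33 = fret 20.

20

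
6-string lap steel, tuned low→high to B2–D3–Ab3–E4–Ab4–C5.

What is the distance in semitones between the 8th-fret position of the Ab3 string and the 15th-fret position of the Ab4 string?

19 semitones

Ab3 at fret 8 → E4 (MIDI 64); Ab4 at fret 15 → B5 (MIDI 83).
64 − 83 = -19, so the two pitches are 19 semitones apart, with B5 the higher.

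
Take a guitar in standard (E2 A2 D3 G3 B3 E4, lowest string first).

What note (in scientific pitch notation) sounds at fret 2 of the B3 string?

B3 is MIDI 59. Adding 2 gives 61, which is C#4.

C#4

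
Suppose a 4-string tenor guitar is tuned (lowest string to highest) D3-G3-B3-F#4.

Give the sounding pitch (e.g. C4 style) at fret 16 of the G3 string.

B4

Each fret is one semitone, so G3 + 16 = B4.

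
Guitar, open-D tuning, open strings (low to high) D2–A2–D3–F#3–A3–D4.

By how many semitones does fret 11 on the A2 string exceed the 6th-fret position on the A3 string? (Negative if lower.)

-7 semitones

A2 at fret 11 → G#3 (MIDI 56); A3 at fret 6 → D#4 (MIDI 63).
56 − 63 = -7, so the two pitches are 7 semitones apart.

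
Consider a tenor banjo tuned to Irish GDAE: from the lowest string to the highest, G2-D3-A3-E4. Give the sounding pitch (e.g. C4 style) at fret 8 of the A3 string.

Each fret is one semitone, so A3 + 8 = F4.

F4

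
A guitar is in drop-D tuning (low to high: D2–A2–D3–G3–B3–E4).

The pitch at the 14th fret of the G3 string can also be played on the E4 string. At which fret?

5

G3 at fret 14 is G3 + 14 semitones = A4.
The open E4 string is 9 semitones above the open G3, so the same pitch on the E4 string lies at fret 14 − 9 = 5.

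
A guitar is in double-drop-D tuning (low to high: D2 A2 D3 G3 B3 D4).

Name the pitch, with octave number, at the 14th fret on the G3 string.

The open G3 string plus 14 semitones: G–G#–A–A#–…–G–G#–A.
The walk passes from B into C once, so the octave number goes from 3 to 4.

A4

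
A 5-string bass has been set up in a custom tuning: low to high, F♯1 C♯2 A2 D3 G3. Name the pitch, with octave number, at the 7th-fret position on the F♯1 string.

The open F♯1 string plus 7 semitones: F#–G–G#–A–A#–B–C–C#.
The walk passes from B into C once, so the octave number goes from 1 to 2.
(Equivalently spelled D♭2.)

C♯2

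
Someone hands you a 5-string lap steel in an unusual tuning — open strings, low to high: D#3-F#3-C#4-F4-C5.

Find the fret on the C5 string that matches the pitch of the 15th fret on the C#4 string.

4

C#4 at fret 15 is C#4 + 15 semitones = E5.
The open C5 string is 11 semitones above the open C#4, so the same pitch on the C5 string lies at fret 15 − 11 = 4.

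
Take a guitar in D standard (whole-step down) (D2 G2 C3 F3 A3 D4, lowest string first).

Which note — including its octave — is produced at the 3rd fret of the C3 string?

D♯3

Each fret is one semitone, so C3 + 3 = D♯3.
(Equivalently spelled E♭3.)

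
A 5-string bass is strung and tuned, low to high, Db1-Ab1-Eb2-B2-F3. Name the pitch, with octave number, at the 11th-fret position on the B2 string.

Bb3

Each fret is one semitone, so B2 + 11 = Bb3.
(Equivalently spelled A#3.)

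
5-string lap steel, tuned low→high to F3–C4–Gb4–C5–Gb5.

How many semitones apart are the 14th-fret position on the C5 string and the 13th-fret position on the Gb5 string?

C5 at fret 14 → D6 (MIDI 86); Gb5 at fret 13 → G6 (MIDI 91).
86 − 91 = -5, so the two pitches are 5 semitones apart, with G6 the higher.

5 semitones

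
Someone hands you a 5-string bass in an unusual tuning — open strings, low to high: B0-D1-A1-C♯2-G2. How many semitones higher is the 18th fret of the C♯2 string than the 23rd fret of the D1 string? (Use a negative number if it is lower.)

C♯2 at fret 18 → G3 (MIDI 55); D1 at fret 23 → C♯3 (MIDI 49).
55 − 49 = 6, so the two pitches are 6 semitones apart.

6 semitones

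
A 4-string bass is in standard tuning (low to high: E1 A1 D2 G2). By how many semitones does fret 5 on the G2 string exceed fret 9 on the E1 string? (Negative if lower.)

11 semitones

G2 at fret 5 → C3 (MIDI 48); E1 at fret 9 → C#2 (MIDI 37).
48 − 37 = 11, so the two pitches are 11 semitones apart.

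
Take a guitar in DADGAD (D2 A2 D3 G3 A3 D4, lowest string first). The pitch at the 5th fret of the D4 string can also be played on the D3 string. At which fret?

17

Fret 5 on D4 is MIDI 62 + 5 = 67 (G4). On the D3 string (open MIDI 50), that pitch is 67 − 50 = fret 17.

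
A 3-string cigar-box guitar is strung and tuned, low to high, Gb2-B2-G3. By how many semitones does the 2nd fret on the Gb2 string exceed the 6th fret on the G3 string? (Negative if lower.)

Gb2 at fret 2 → Ab2 (MIDI 44); G3 at fret 6 → Db4 (MIDI 61).
44 − 61 = -17, so the two pitches are 17 semitones apart.

-17 semitones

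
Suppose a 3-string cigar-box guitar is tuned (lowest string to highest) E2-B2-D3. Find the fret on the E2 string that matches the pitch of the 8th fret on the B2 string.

Fret 8 on B2 is MIDI 47 + 8 = 55 (G3). On the E2 string (open MIDI 40), that pitch is 55 − 40 = fret 15.

15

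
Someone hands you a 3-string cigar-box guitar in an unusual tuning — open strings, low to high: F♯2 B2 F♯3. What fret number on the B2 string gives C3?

C3 is 1 semitone above the open B2 (B–C), so it sits at fret 1.

1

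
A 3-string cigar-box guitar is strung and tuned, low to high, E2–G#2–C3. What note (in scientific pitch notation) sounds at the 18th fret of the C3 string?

The open C3 string plus 18 semitones: C–C#–D–D#–…–E–F–F#.
The walk passes from B into C once, so the octave number goes from 3 to 4.

F#4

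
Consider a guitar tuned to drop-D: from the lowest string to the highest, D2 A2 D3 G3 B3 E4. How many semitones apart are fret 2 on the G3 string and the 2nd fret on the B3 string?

G3 at fret 2 → A3 (MIDI 57); B3 at fret 2 → C♯4 (MIDI 61).
57 − 61 = -4, so the two pitches are 4 semitones apart, with C♯4 the higher.

4 semitones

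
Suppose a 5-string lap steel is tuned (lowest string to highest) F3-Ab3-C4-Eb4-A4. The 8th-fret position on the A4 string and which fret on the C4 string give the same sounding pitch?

17

A4 at fret 8 is A4 + 8 semitones = F5.
The open C4 string is 9 semitones below the open A4, so the same pitch on the C4 string lies at fret 8 + 9 = 17.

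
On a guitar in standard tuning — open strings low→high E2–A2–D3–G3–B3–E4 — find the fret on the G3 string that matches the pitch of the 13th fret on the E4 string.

22

Fret 13 on E4 is MIDI 64 + 13 = 77 (F5). On the G3 string (open MIDI 55), that pitch is 77 − 55 = fret 22.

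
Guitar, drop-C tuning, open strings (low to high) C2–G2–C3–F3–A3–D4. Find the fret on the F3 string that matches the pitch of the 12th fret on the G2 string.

Fret 12 on G2 is MIDI 43 + 12 = 55 (G3). On the F3 string (open MIDI 53), that pitch is 55 − 53 = fret 2.

2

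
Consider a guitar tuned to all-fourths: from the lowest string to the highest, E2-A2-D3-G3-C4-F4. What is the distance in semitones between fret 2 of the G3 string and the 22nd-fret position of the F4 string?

30 semitones

G3 at fret 2 → A3 (MIDI 57); F4 at fret 22 → D#6 (MIDI 87).
57 − 87 = -30, so the two pitches are 30 semitones apart, with D#6 the higher.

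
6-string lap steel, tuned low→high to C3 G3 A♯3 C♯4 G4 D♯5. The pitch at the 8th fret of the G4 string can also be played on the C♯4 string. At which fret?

Fret 8 on G4 is MIDI 67 + 8 = 75 (D♯5). On the C♯4 string (open MIDI 61), that pitch is 75 − 61 = fret 14.

14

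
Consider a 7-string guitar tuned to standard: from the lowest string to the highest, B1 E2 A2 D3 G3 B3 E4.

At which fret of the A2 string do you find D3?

5

D3 is 5 semitones above the open A2 (A–A#–B–C–C#–D), so it sits at fret 5.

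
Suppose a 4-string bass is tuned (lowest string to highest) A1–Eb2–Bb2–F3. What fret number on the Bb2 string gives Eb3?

5

Eb3 is 5 semitones above the open Bb2 (Bb–B–C–Db–D–Eb), so it sits at fret 5.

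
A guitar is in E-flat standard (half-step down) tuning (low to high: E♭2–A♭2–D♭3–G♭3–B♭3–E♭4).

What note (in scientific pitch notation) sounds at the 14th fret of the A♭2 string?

A♭2 is MIDI 44. Adding 14 gives 58, which is B♭3.
(Equivalently spelled A♯3.)

B♭3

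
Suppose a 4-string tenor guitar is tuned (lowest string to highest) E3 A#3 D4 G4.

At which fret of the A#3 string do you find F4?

F4 is 7 semitones above the open A#3 (A#–B–C–C#–D–D#–E–F), so it sits at fret 7.

7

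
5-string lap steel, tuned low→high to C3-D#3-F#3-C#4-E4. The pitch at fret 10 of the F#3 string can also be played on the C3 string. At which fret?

16

Fret 10 on F#3 is MIDI 54 + 10 = 64 (E4). On the C3 string (open MIDI 48), that pitch is 64 − 48 = fret 16.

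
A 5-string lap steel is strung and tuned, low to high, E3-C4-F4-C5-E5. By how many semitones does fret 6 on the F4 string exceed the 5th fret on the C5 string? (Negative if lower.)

F4 at fret 6 → B4 (MIDI 71); C5 at fret 5 → F5 (MIDI 77).
71 − 77 = -6, so the two pitches are 6 semitones apart.

-6 semitones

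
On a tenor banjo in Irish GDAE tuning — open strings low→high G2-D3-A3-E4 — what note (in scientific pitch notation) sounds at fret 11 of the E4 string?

E4 is MIDI 64. Adding 11 gives 75, which is D#5.

D#5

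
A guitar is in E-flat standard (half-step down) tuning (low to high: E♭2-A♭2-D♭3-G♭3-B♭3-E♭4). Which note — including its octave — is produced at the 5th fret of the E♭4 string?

E♭4 is MIDI 63. Adding 5 gives 68, which is A♭4.
(Equivalently spelled G♯4.)

A♭4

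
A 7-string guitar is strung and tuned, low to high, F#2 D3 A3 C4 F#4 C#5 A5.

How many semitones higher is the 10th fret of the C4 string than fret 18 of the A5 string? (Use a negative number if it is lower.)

C4 at fret 10 → A#4 (MIDI 70); A5 at fret 18 → D#7 (MIDI 99).
70 − 99 = -29, so the two pitches are 29 semitones apart.

-29 semitones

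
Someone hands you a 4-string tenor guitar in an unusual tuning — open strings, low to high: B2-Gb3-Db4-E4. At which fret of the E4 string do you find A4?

A4 is 5 semitones above the open E4 (E–F–Gb–G–Ab–A), so it sits at fret 5.

5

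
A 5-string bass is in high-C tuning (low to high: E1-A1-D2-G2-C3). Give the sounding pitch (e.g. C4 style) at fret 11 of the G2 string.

The open G2 string plus 11 semitones: G–G#–A–A#–…–E–F–F#.
The walk passes from B into C once, so the octave number goes from 2 to 3.
(Equivalently spelled Gb3.)

F#3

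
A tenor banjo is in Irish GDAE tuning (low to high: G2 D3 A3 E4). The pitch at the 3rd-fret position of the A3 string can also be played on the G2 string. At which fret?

Fret 3 on A3 is MIDI 57 + 3 = 60 (C4). On the G2 string (open MIDI 43), that pitch is 60 − 43 = fret 17.

17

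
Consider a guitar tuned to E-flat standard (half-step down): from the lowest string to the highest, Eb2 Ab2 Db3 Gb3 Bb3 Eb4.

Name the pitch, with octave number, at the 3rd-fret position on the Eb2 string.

Gb2

Each fret is one semitone, so Eb2 + 3 = Gb2.
(Equivalently spelled F#2.)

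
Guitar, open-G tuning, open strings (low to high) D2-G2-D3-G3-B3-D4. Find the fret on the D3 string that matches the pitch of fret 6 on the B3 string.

Fret 6 on B3 is MIDI 59 + 6 = 65 (F4). On the D3 string (open MIDI 50), that pitch is 65 − 50 = fret 15.

15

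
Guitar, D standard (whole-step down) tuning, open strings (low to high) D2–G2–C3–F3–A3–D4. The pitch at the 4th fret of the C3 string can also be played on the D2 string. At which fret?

14

Fret 4 on C3 is MIDI 48 + 4 = 52 (E3). On the D2 string (open MIDI 38), that pitch is 52 − 38 = fret 14.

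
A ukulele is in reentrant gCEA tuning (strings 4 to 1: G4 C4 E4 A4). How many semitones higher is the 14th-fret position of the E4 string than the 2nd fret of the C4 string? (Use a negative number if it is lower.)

16 semitones

E4 at fret 14 → F#5 (MIDI 78); C4 at fret 2 → D4 (MIDI 62).
78 − 62 = 16, so the two pitches are 16 semitones apart.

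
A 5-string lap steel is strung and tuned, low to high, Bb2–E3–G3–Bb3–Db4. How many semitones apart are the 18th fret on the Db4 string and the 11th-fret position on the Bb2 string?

Db4 at fret 18 → G5 (MIDI 79); Bb2 at fret 11 → A3 (MIDI 57).
79 − 57 = 22, so the two pitches are 22 semitones apart, with G5 the higher.

22 semitones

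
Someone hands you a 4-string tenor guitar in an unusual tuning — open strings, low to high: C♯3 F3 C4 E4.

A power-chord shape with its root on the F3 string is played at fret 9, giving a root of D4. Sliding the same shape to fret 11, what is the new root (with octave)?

Moving from fret 9 to fret 11 shifts the root by 2 semitones.
D4 up 2 semitones is E4.

E4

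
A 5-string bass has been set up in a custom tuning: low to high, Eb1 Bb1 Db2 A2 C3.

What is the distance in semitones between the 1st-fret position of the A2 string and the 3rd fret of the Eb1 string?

16 semitones

A2 at fret 1 → Bb2 (MIDI 46); Eb1 at fret 3 → Gb1 (MIDI 30).
46 − 30 = 16, so the two pitches are 16 semitones apart, with Bb2 the higher.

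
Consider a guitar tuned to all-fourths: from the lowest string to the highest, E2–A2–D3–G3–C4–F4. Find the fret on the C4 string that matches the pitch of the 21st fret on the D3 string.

11

Fret 21 on D3 is MIDI 50 + 21 = 71 (B4). On the C4 string (open MIDI 60), that pitch is 71 − 60 = fret 11.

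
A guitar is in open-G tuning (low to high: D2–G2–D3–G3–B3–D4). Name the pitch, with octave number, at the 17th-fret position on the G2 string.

C4

G2 is MIDI 43. Adding 17 gives 60, which is C4.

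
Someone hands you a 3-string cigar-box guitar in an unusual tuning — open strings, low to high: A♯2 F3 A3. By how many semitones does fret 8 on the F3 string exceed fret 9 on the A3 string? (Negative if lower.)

-5 semitones

F3 at fret 8 → C♯4 (MIDI 61); A3 at fret 9 → F♯4 (MIDI 66).
61 − 66 = -5, so the two pitches are 5 semitones apart.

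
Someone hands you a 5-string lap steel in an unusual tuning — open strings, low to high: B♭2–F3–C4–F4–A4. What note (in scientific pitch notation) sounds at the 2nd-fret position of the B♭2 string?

The open B♭2 string plus 2 semitones: Bb–B–C.
The walk passes from B into C once, so the octave number goes from 2 to 3.

C3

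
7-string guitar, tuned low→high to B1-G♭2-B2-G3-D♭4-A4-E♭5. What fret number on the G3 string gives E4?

E4 is 9 semitones above the open G3 (G–Ab–A–Bb–B–C–Db–D–Eb–E), so it sits at fret 9.

9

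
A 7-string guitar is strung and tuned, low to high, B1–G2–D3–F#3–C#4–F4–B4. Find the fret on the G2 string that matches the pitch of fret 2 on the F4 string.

24

Fret 2 on F4 is MIDI 65 + 2 = 67 (G4). On the G2 string (open MIDI 43), that pitch is 67 − 43 = fret 24.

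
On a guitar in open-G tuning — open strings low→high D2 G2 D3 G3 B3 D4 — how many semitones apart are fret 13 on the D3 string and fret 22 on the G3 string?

D3 at fret 13 → D#4 (MIDI 63); G3 at fret 22 → F5 (MIDI 77).
63 − 77 = -14, so the two pitches are 14 semitones apart, with F5 the higher.

14 semitones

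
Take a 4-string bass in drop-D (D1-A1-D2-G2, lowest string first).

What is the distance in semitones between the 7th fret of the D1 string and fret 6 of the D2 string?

D1 at fret 7 → A1 (MIDI 33); D2 at fret 6 → G♯2 (MIDI 44).
33 − 44 = -11, so the two pitches are 11 semitones apart, with G♯2 the higher.

11 semitones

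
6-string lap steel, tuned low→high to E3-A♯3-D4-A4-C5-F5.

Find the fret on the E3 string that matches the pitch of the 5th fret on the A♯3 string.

A♯3 at fret 5 is A♯3 + 5 semitones = D♯4.
The open E3 string is 6 semitones below the open A♯3, so the same pitch on the E3 string lies at fret 5 + 6 = 11.

11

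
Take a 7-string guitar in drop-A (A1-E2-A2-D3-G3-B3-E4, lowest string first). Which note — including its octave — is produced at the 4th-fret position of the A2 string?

Each fret is one semitone, so A2 + 4 = C♯3.
(Equivalently spelled D♭3.)

C♯3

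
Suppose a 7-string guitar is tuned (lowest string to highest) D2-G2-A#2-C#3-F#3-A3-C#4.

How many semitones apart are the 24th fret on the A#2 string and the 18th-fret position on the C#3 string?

A#2 at fret 24 → A#4 (MIDI 70); C#3 at fret 18 → G4 (MIDI 67).
70 − 67 = 3, so the two pitches are 3 semitones apart, with A#4 the higher.

3 semitones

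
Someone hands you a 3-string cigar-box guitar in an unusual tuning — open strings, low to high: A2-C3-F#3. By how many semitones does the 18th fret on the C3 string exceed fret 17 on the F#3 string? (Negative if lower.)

-5 semitones

C3 at fret 18 → F#4 (MIDI 66); F#3 at fret 17 → B4 (MIDI 71).
66 − 71 = -5, so the two pitches are 5 semitones apart.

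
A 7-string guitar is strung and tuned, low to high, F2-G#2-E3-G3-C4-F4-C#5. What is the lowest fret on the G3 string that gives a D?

7

From G3, count semitones up the chromatic scale until reaching D: G–G#–A–A#–B–C–C#–D — 7 steps.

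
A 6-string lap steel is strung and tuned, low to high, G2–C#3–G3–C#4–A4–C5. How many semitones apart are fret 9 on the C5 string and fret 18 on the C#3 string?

C5 at fret 9 → A5 (MIDI 81); C#3 at fret 18 → G4 (MIDI 67).
81 − 67 = 14, so the two pitches are 14 semitones apart, with A5 the higher.

14 semitones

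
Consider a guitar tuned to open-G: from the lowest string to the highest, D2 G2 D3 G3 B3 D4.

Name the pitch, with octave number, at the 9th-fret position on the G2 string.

E3

G2 is MIDI 43. Adding 9 gives 52, which is E3.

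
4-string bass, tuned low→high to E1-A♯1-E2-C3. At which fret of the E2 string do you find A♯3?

18

A♯3 is 18 semitones above the open E2 (E–F–F#–G–…–G#–A–A#), so it sits at fret 18.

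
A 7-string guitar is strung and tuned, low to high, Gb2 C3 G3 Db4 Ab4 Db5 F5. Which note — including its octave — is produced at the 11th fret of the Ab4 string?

Each fret is one semitone, so Ab4 + 11 = G5.

G5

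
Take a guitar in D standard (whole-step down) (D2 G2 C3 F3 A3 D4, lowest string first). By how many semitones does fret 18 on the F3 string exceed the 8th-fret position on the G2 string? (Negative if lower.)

F3 at fret 18 → B4 (MIDI 71); G2 at fret 8 → D#3 (MIDI 51).
71 − 51 = 20, so the two pitches are 20 semitones apart.

20 semitones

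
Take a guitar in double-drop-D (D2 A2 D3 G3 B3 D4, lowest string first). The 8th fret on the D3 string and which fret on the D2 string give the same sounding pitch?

20

D3 at fret 8 is D3 + 8 semitones = A#3.
The open D2 string is 12 semitones below the open D3, so the same pitch on the D2 string lies at fret 8 + 12 = 20.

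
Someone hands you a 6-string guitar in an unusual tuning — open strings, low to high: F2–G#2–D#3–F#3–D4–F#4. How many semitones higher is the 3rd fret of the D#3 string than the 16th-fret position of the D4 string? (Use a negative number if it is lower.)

-24 semitones

D#3 at fret 3 → F#3 (MIDI 54); D4 at fret 16 → F#5 (MIDI 78).
54 − 78 = -24, so the two pitches are 24 semitones apart.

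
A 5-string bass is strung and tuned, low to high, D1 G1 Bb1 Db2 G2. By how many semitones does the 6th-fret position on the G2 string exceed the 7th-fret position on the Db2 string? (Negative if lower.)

5 semitones

G2 at fret 6 → Db3 (MIDI 49); Db2 at fret 7 → Ab2 (MIDI 44).
49 − 44 = 5, so the two pitches are 5 semitones apart.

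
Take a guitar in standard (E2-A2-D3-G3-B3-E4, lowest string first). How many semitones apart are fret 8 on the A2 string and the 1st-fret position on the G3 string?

3 semitones

A2 at fret 8 → F3 (MIDI 53); G3 at fret 1 → G#3 (MIDI 56).
53 − 56 = -3, so the two pitches are 3 semitones apart, with G#3 the higher.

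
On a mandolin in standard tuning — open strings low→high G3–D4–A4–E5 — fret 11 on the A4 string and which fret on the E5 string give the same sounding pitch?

A4 at fret 11 is A4 + 11 semitones = G#5.
The open E5 string is 7 semitones above the open A4, so the same pitch on the E5 string lies at fret 11 − 7 = 4.

4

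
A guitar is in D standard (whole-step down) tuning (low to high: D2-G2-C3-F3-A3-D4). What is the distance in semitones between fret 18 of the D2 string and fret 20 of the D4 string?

26 semitones

D2 at fret 18 → G#3 (MIDI 56); D4 at fret 20 → A#5 (MIDI 82).
56 − 82 = -26, so the two pitches are 26 semitones apart, with A#5 the higher.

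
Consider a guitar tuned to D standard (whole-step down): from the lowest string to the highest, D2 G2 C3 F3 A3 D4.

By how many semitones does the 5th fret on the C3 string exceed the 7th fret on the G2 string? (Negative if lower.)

C3 at fret 5 → F3 (MIDI 53); G2 at fret 7 → D3 (MIDI 50).
53 − 50 = 3, so the two pitches are 3 semitones apart.

3 semitones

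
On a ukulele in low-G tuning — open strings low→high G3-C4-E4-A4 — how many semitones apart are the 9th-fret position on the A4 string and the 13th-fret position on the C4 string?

5 semitones

A4 at fret 9 → F#5 (MIDI 78); C4 at fret 13 → C#5 (MIDI 73).
78 − 73 = 5, so the two pitches are 5 semitones apart, with F#5 the higher.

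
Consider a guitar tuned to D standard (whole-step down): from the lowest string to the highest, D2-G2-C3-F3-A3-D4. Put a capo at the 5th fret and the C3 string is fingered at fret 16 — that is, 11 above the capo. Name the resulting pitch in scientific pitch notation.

The capo raises the open C3 by 5 semitones to F3; fretting 11 more gives C3 + 5 + 11 = C3 + 16 semitones = E4.

E4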